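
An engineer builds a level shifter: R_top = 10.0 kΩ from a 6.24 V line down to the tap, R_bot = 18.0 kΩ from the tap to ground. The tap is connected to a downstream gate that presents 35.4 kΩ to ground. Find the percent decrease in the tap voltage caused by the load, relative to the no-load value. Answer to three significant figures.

The divider's output (Thévenin) resistance is R_top‖R_bot = 6.429 kΩ.
Fractional drop under load = R_th/(R_th + R_L) = 6.429 / (6.429 + 35.4) = 0.1537.
So the output falls by 15.4 %.

15.4 %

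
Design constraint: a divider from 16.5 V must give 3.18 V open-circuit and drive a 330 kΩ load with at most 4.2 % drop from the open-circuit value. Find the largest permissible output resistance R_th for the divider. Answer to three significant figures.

Loading drop = R_th/(R_th + R_L) ≤ 0.0420, so R_th ≤ R_L · ε/(1−ε) = 330 kΩ × 0.0420/0.9580 = 14.5 kΩ.
(Any R1, R2 with R2/(R1+R2) = 0.193 and R1‖R2 ≤ 14.5 kΩ will meet the spec.)

R_th ≤ 14.5 kΩ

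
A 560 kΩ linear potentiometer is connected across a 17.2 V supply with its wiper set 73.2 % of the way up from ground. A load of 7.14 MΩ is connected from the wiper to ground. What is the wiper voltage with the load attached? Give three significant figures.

V ≈ 12.4 V

The wiper splits the pot into (1−α)R = 150.1 kΩ above and αR = 409.9 kΩ below.
Lower section ‖ load = 387.7 kΩ.
V_wiper = 17.2 × 387.7/(150.1 + 387.7) = 12.4 V.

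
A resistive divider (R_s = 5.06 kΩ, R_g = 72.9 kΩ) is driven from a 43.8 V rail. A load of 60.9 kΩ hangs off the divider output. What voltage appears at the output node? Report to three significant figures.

The load sits in parallel with R_g: R_g‖R_L = (72.9 × 60.9) / (72.9 + 60.9) = 33.18 kΩ.
V_out = 43.8 × 33.18 / (5.06 + 33.18) = 43.8 × 33.18/38.24 = 38.0 V.

V_out ≈ 38.0 V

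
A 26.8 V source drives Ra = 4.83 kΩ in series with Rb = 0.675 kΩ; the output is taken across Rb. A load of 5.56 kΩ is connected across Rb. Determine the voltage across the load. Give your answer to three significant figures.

V_out ≈ 2.97 V

The load sits in parallel with Rb: Rb‖R_L = (675 × 5560) / (675 + 5560) = 601.9 Ω.
V_out = 26.8 × 601.9 / (4830 + 601.9) = 26.8 × 601.9/5432 = 2.97 V.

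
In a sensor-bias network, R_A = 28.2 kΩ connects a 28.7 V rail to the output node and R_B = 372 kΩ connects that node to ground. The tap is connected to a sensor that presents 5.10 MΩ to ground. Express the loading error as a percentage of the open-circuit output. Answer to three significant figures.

0.511 %

The divider's output (Thévenin) resistance is R_A‖R_B = 26.21 kΩ.
Fractional drop under load = R_th/(R_th + R_L) = 26.21 / (26.21 + 5100) = 0.005114.
So the output falls by 0.511 %.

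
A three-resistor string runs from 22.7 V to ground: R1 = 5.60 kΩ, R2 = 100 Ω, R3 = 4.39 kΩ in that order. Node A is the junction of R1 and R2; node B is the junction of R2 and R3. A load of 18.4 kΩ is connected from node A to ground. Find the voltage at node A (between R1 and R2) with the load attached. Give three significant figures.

V ≈ 8.90 V

Below node A the series string R2+R3 = 4490 Ω sits in parallel with the 18400 Ω load: 3609 Ω.
V_A = 22.7 × 3609/(5600 + 3609) = 8.90 V.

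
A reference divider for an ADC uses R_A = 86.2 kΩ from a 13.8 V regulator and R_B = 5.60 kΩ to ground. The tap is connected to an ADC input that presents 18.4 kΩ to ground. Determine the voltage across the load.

V_out ≈ 0.655 V

The load sits in parallel with R_B: R_B‖R_L = (5.60 × 18.4) / (5.60 + 18.4) = 4.293 kΩ.
V_out = 13.8 × 4.293 / (86.2 + 4.293) = 13.8 × 4.293/90.49 = 0.655 V.
(Unloaded it would have been 0.842 V.)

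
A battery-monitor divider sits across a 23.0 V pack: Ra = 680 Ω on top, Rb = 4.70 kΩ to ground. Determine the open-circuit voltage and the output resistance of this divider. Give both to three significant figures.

V_th is the open-circuit tap voltage: 23.0 × 4700/(680 + 4700) = 20.1 V.
With the supply zeroed, Ra and Rb appear in parallel from the tap: R_th = Ra‖Rb = (680 × 4700)/5380 = 594 Ω.

V_th = 20.1 V, R_th = 594 Ω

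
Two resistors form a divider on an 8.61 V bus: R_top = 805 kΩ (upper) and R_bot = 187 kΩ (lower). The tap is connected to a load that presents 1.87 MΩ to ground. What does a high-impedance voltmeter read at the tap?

The load sits in parallel with R_bot: R_bot‖R_L = (187 × 1870) / (187 + 1870) = 170.0 kΩ.
V_out = 8.61 × 170.0 / (805 + 170.0) = 8.61 × 170.0/975.0 = 1.50 V.

V_out ≈ 1.50 V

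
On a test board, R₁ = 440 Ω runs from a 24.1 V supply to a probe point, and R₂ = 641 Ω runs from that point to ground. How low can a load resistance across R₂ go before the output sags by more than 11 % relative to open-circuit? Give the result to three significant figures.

R_L(min) ≈ 2.11 kΩ

Output resistance R_th = R₁‖R₂ = (440 × 641)/1081 = 260.9 Ω.
The fractional drop is R_th/(R_th + R_L); requiring this ≤ 0.110 gives R_L ≥ R_th(1/0.110 − 1) = 260.9 × 8.091 = 2.11 kΩ.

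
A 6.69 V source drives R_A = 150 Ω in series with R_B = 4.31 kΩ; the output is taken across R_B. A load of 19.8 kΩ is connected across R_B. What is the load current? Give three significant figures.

R_B‖R_L = 3540 Ω; V_out = 6.69 × 3540/3690 = 6.418 V.
I_L = V_out / R_L = 6.418 / 19.8 kΩ = 0.324 mA.

I_L ≈ 0.324 mA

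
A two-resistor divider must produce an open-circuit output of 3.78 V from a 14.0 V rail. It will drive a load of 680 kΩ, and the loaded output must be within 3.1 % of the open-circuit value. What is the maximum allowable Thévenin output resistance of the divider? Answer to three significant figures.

Loading drop = R_th/(R_th + R_L) ≤ 0.0310, so R_th ≤ R_L · ε/(1−ε) = 680 kΩ × 0.0310/0.9690 = 21.8 kΩ.

R_th ≤ 21.8 kΩ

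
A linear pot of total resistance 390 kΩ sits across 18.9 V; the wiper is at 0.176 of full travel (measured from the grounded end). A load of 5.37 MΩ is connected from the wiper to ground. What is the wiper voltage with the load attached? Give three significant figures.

The wiper splits the pot into (1−α)R = 321.4 kΩ above and αR = 68.64 kΩ below.
Lower section ‖ load = 67.77 kΩ.
V_wiper = 18.9 × 67.77/(321.4 + 67.77) = 3.29 V.

V ≈ 3.29 V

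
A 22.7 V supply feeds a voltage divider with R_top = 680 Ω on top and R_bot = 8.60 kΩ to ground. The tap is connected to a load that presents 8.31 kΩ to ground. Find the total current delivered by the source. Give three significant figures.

R_bot‖R_L = 4226 Ω, so the source sees R_top + R_bot‖R_L = 4906 Ω.
I = 22.7 V / 4906 Ω = 4.63 mA.

I ≈ 4.63 mA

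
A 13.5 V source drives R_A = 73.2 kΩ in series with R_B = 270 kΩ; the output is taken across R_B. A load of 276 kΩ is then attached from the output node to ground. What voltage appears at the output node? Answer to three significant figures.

The load sits in parallel with R_B: R_B‖R_L = (270 × 276) / (270 + 276) = 136.5 kΩ.
V_out = 13.5 × 136.5 / (73.2 + 136.5) = 13.5 × 136.5/209.7 = 8.79 V.
(Unloaded it would have been 10.6 V.)

V_out ≈ 8.79 V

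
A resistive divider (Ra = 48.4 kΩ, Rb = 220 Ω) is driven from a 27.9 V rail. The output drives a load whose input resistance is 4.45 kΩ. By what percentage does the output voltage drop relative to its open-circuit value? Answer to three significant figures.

4.69 %

The divider's output (Thévenin) resistance is Ra‖Rb = 219.0 Ω.
Fractional drop under load = R_th/(R_th + R_L) = 219.0 / (219.0 + 4450) = 0.04691.
So the output falls by 4.69 %.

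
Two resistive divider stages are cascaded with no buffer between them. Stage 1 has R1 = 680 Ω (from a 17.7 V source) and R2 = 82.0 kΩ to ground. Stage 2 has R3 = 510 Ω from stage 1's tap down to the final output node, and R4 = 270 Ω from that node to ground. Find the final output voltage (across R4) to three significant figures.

Stage 2 presents R3+R4 = 780.0 Ω as a load on stage 1's tap.
Stage 1's lower leg becomes R2‖(R3+R4) = 772.7 Ω, so V_mid = 17.7 × 772.7/1453 = 9.414 V.
Stage 2 is itself unloaded: V_out = V_mid × R4/(R3+R4) = 9.414 × 270/780.0 = 3.26 V.

V_out ≈ 3.26 V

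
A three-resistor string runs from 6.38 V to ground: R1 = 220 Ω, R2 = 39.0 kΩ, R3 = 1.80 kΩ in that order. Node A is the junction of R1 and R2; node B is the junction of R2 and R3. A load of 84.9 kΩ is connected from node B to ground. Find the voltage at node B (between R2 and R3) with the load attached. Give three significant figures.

V ≈ 0.274 V

At node B, R3 is in parallel with the load: R3‖R_L = 1763 Ω.
Below node A the resistance is R2 + (R3‖R_L) = 40760 Ω, so V_A = 6.38 × 40760/40980 = 6.346 V.
Then V_B = V_A × (R3‖R_L)/(R2 + R3‖R_L) = 6.346 × 1763/40760 = 0.274 V.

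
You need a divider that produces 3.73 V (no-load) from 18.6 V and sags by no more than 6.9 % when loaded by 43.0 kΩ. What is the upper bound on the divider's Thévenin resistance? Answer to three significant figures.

R_th ≤ 3.19 kΩ

Loading drop = R_th/(R_th + R_L) ≤ 0.0690, so R_th ≤ R_L · ε/(1−ε) = 43.0 kΩ × 0.0690/0.9310 = 3.19 kΩ.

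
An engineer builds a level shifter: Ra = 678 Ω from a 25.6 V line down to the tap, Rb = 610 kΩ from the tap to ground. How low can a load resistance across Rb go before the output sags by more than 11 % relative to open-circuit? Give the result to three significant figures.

Output resistance R_th = Ra‖Rb = (678 × 610000)/610700 = 677.2 Ω.
The fractional drop is R_th/(R_th + R_L); requiring this ≤ 0.110 gives R_L ≥ R_th(1/0.110 − 1) = 677.2 × 8.091 = 5.48 kΩ.

R_L(min) ≈ 5.48 kΩ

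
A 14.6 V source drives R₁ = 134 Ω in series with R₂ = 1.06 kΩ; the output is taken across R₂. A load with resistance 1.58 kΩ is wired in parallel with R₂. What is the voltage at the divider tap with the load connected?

The load sits in parallel with R₂: R₂‖R_L = (1060 × 1580) / (1060 + 1580) = 634.4 Ω.
V_out = 14.6 × 634.4 / (134 + 634.4) = 14.6 × 634.4/768.4 = 12.1 V.

V_out ≈ 12.1 V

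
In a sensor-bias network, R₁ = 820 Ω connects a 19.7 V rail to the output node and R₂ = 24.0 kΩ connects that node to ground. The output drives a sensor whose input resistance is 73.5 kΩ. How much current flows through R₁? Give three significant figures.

I ≈ 1.04 mA

R₂‖R_L = 18090 Ω, so the source sees R₁ + R₂‖R_L = 18910 Ω.
I = 19.7 V / 18910 Ω = 1.04 mA.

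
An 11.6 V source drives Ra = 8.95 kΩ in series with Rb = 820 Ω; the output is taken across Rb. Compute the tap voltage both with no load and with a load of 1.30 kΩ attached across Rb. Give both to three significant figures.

Unloaded: 0.974 V; loaded: 0.617 V

Open-circuit: V = 11.6 × 820/(8950 + 820) = 0.974 V.
With the load, Rb becomes Rb‖R_L = 502.8 Ω, so V = 11.6 × 502.8/9453 = 0.617 V.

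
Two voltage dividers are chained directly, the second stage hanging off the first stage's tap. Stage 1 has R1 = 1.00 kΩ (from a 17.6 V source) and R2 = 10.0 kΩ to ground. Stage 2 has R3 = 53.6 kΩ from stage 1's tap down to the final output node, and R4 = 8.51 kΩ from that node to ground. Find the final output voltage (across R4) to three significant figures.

V_out ≈ 2.16 V

Stage 2 presents R3+R4 = 62.11 kΩ as a load on stage 1's tap.
Stage 1's lower leg becomes R2‖(R3+R4) = 8.613 kΩ, so V_mid = 17.6 × 8.613/9.613 = 15.77 V.
Stage 2 is itself unloaded: V_out = V_mid × R4/(R3+R4) = 15.77 × 8.51/62.11 = 2.16 V.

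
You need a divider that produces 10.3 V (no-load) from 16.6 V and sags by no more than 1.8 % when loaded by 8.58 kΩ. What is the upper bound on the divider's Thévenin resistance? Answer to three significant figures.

Loading drop = R_th/(R_th + R_L) ≤ 0.0180, so R_th ≤ R_L · ε/(1−ε) = 8.58 kΩ × 0.0180/0.9820 = 157 Ω.

R_th ≤ 157 Ω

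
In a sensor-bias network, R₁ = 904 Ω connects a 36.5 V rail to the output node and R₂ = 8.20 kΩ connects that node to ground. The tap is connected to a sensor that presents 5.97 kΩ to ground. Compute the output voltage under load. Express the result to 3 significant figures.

The load sits in parallel with R₂: R₂‖R_L = (8200 × 5970) / (8200 + 5970) = 3455 Ω.
V_out = 36.5 × 3455 / (904 + 3455) = 36.5 × 3455/4359 = 28.9 V.

V_out ≈ 28.9 V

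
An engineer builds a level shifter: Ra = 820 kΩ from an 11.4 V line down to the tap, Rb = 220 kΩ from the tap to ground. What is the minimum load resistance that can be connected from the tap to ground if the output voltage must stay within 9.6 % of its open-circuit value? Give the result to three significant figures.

R_L(min) ≈ 1.63 MΩ

Output resistance R_th = Ra‖Rb = (820 × 220)/1040 = 173.5 kΩ.
The fractional drop is R_th/(R_th + R_L); requiring this ≤ 0.0960 gives R_L ≥ R_th(1/0.0960 − 1) = 173.5 × 9.417 = 1.63 MΩ.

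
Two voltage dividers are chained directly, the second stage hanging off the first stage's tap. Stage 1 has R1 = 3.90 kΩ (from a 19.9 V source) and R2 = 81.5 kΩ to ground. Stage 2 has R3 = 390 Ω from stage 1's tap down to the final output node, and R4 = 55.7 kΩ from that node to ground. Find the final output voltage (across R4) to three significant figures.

V_out ≈ 17.7 V

Stage 2 presents R3+R4 = 56090 Ω as a load on stage 1's tap.
Stage 1's lower leg becomes R2‖(R3+R4) = 33220 Ω, so V_mid = 19.9 × 33220/37120 = 17.81 V.
Stage 2 is itself unloaded: V_out = V_mid × R4/(R3+R4) = 17.81 × 55700/56090 = 17.7 V.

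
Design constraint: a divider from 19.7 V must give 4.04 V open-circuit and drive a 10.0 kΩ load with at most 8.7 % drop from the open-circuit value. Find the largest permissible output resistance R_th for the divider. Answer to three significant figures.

Loading drop = R_th/(R_th + R_L) ≤ 0.0870, so R_th ≤ R_L · ε/(1−ε) = 10.0 kΩ × 0.0870/0.9130 = 953 Ω.

R_th ≤ 953 Ω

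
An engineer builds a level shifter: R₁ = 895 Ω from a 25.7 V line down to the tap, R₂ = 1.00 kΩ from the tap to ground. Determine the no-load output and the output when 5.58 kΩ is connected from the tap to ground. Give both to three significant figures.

Unloaded: 13.6 V; loaded: 12.5 V

Open-circuit: V = 25.7 × 1000/(895 + 1000) = 13.6 V.
With the load, R₂ becomes R₂‖R_L = 848.0 Ω, so V = 25.7 × 848.0/1743 = 12.5 V.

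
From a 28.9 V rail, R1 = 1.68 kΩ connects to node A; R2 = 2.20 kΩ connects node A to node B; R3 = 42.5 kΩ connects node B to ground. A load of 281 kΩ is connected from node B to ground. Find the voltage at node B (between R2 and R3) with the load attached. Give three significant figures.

At node B, R3 is in parallel with the load: R3‖R_L = 36.92 kΩ.
Below node A the resistance is R2 + (R3‖R_L) = 39.12 kΩ, so V_A = 28.9 × 39.12/40.80 = 27.71 V.
Then V_B = V_A × (R3‖R_L)/(R2 + R3‖R_L) = 27.71 × 36.92/39.12 = 26.2 V.

V ≈ 26.2 V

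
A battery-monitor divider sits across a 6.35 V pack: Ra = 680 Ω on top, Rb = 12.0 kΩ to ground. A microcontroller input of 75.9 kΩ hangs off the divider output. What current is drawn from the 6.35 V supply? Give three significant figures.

I ≈ 0.575 mA

Rb‖R_L = 10360 Ω, so the source sees Ra + Rb‖R_L = 11040 Ω.
I = 6.35 V / 11040 Ω = 0.575 mA.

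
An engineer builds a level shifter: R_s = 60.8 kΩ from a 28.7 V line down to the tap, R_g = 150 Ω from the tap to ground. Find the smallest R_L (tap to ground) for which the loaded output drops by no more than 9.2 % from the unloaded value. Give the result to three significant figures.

Output resistance R_th = R_s‖R_g = (60800 × 150)/60950 = 149.6 Ω.
The fractional drop is R_th/(R_th + R_L); requiring this ≤ 0.0920 gives R_L ≥ R_th(1/0.0920 − 1) = 149.6 × 9.870 = 1.48 kΩ.

R_L(min) ≈ 1.48 kΩ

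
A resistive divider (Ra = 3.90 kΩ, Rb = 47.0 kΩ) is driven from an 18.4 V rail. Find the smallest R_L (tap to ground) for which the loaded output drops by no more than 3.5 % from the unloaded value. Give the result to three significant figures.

Output resistance R_th = Ra‖Rb = (3.90 × 47.0)/50.90 = 3.601 kΩ.
The fractional drop is R_th/(R_th + R_L); requiring this ≤ 0.0350 gives R_L ≥ R_th(1/0.0350 − 1) = 3.601 × 27.57 = 99.3 kΩ.

R_L(min) ≈ 99.3 kΩ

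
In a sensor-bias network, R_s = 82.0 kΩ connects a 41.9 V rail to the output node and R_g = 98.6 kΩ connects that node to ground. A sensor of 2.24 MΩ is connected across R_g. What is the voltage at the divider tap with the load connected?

The load sits in parallel with R_g: R_g‖R_L = (98.6 × 2240) / (98.6 + 2240) = 94.44 kΩ.
V_out = 41.9 × 94.44 / (82.0 + 94.44) = 41.9 × 94.44/176.4 = 22.4 V.

V_out ≈ 22.4 V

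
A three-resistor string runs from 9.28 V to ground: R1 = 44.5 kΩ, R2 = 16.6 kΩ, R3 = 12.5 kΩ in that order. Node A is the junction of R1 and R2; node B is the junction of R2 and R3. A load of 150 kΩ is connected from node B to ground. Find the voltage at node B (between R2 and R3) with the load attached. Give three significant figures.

At node B, R3 is in parallel with the load: R3‖R_L = 11.54 kΩ.
Below node A the resistance is R2 + (R3‖R_L) = 28.14 kΩ, so V_A = 9.28 × 28.14/72.64 = 3.595 V.
Then V_B = V_A × (R3‖R_L)/(R2 + R3‖R_L) = 3.595 × 11.54/28.14 = 1.47 V.

V ≈ 1.47 V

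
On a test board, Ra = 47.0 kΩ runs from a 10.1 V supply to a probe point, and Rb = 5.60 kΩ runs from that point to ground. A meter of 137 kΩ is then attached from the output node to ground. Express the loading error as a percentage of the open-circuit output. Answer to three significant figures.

The divider's output (Thévenin) resistance is Ra‖Rb = 5.004 kΩ.
Fractional drop under load = R_th/(R_th + R_L) = 5.004 / (5.004 + 137) = 0.03524.
So the output falls by 3.52 %.

3.52 %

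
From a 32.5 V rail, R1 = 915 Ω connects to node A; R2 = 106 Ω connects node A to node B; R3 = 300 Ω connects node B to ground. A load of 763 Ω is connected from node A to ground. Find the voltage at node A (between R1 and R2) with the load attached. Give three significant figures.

V ≈ 7.30 V

Below node A the series string R2+R3 = 406.0 Ω sits in parallel with the 763 Ω load: 265.0 Ω.
V_A = 32.5 × 265.0/(915 + 265.0) = 7.30 V.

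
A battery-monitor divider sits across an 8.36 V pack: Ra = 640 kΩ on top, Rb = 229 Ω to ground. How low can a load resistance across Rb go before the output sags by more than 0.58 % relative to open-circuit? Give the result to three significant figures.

Output resistance R_th = Ra‖Rb = (640000 × 229)/640200 = 228.9 Ω.
The fractional drop is R_th/(R_th + R_L); requiring this ≤ 0.00580 gives R_L ≥ R_th(1/0.00580 − 1) = 228.9 × 171.4 = 39.2 kΩ.

R_L(min) ≈ 39.2 kΩ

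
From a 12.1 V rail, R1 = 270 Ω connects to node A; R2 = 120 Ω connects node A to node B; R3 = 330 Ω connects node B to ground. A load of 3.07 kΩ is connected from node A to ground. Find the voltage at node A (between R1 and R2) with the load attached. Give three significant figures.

V ≈ 7.17 V

Below node A the series string R2+R3 = 450.0 Ω sits in parallel with the 3070 Ω load: 392.5 Ω.
V_A = 12.1 × 392.5/(270 + 392.5) = 7.17 V.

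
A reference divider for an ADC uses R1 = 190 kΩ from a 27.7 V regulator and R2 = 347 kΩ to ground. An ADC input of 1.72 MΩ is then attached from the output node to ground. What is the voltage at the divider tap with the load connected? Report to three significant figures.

The load sits in parallel with R2: R2‖R_L = (347 × 1720) / (347 + 1720) = 288.7 kΩ.
V_out = 27.7 × 288.7 / (190 + 288.7) = 27.7 × 288.7/478.7 = 16.7 V.
(Unloaded it would have been 17.9 V.)

V_out ≈ 16.7 V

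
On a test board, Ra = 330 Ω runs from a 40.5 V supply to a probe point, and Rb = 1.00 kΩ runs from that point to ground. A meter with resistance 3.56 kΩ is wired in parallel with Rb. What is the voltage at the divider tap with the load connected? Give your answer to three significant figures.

The load sits in parallel with Rb: Rb‖R_L = (1000 × 3560) / (1000 + 3560) = 780.7 Ω.
V_out = 40.5 × 780.7 / (330 + 780.7) = 40.5 × 780.7/1111 = 28.5 V.
(Unloaded it would have been 30.5 V.)

V_out ≈ 28.5 V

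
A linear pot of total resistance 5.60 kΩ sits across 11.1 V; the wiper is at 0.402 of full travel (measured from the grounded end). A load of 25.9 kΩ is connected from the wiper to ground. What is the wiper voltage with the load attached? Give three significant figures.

The wiper splits the pot into (1−α)R = 3.349 kΩ above and αR = 2.251 kΩ below.
Lower section ‖ load = 2.071 kΩ.
V_wiper = 11.1 × 2.071/(3.349 + 2.071) = 4.24 V.

V ≈ 4.24 V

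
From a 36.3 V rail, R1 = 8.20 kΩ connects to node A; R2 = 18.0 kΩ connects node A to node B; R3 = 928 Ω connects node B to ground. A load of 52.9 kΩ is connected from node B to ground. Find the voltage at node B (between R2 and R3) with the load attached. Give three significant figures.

At node B, R3 is in parallel with the load: R3‖R_L = 912.0 Ω.
Below node A the resistance is R2 + (R3‖R_L) = 18910 Ω, so V_A = 36.3 × 18910/27110 = 25.32 V.
Then V_B = V_A × (R3‖R_L)/(R2 + R3‖R_L) = 25.32 × 912.0/18910 = 1.22 V.

V ≈ 1.22 V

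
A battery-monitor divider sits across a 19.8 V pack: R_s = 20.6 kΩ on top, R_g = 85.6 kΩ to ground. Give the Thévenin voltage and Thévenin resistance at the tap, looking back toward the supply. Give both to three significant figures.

V_th = 16.0 V, R_th = 16.6 kΩ

V_th is the open-circuit tap voltage: 19.8 × 85.6/(20.6 + 85.6) = 16.0 V.
With the supply zeroed, R_s and R_g appear in parallel from the tap: R_th = R_s‖R_g = (20.6 × 85.6)/106.2 = 16.6 kΩ.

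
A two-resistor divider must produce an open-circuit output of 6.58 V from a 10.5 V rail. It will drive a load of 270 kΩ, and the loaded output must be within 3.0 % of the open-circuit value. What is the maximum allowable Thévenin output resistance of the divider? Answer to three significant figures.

R_th ≤ 8.35 kΩ

Loading drop = R_th/(R_th + R_L) ≤ 0.0300, so R_th ≤ R_L · ε/(1−ε) = 270 kΩ × 0.0300/0.9700 = 8.35 kΩ.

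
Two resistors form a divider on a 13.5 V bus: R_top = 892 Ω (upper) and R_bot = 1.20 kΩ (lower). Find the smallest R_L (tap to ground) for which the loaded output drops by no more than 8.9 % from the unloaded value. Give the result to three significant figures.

Output resistance R_th = R_top‖R_bot = (892 × 1200)/2092 = 511.7 Ω.
The fractional drop is R_th/(R_th + R_L); requiring this ≤ 0.0890 gives R_L ≥ R_th(1/0.0890 − 1) = 511.7 × 10.24 = 5.24 kΩ.

R_L(min) ≈ 5.24 kΩ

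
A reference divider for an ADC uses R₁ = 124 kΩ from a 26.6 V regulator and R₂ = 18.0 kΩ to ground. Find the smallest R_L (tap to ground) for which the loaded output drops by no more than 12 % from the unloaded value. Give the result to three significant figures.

Output resistance R_th = R₁‖R₂ = (124 × 18.0)/142.0 = 15.72 kΩ.
The fractional drop is R_th/(R_th + R_L); requiring this ≤ 0.120 gives R_L ≥ R_th(1/0.120 − 1) = 15.72 × 7.333 = 115 kΩ.

R_L(min) ≈ 115 kΩ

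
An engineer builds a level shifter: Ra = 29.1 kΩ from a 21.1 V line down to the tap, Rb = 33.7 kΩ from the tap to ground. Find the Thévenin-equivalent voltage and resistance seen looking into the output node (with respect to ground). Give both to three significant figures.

V_th = 11.3 V, R_th = 15.6 kΩ

V_th is the open-circuit tap voltage: 21.1 × 33.7/(29.1 + 33.7) = 11.3 V.
With the supply zeroed, Ra and Rb appear in parallel from the tap: R_th = Ra‖Rb = (29.1 × 33.7)/62.80 = 15.6 kΩ.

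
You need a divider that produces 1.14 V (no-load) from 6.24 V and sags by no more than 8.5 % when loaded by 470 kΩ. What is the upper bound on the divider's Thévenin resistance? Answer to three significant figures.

R_th ≤ 43.7 kΩ

Loading drop = R_th/(R_th + R_L) ≤ 0.0850, so R_th ≤ R_L · ε/(1−ε) = 470 kΩ × 0.0850/0.9150 = 43.7 kΩ.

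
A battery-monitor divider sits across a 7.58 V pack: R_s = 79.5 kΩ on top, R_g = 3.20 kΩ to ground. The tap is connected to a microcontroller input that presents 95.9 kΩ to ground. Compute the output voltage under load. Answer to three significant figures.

V_out ≈ 0.284 V

The load sits in parallel with R_g: R_g‖R_L = (3.20 × 95.9) / (3.20 + 95.9) = 3.097 kΩ.
V_out = 7.58 × 3.097 / (79.5 + 3.097) = 7.58 × 3.097/82.60 = 0.284 V.
(Unloaded it would have been 0.293 V.)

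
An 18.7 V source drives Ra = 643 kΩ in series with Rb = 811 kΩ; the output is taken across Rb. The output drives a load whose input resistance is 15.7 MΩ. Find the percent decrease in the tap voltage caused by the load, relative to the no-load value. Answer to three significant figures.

The divider's output (Thévenin) resistance is Ra‖Rb = 358.6 kΩ.
Fractional drop under load = R_th/(R_th + R_L) = 358.6 / (358.6 + 15700) = 0.02233.
So the output falls by 2.23 %.

2.23 %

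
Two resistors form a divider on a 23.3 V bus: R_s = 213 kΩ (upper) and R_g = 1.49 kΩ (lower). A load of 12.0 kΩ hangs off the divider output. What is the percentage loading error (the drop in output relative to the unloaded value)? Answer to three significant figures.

The divider's output (Thévenin) resistance is R_s‖R_g = 1.480 kΩ.
Fractional drop under load = R_th/(R_th + R_L) = 1.480 / (1.480 + 12.0) = 0.1098.
So the output falls by 11.0 %.

11.0 %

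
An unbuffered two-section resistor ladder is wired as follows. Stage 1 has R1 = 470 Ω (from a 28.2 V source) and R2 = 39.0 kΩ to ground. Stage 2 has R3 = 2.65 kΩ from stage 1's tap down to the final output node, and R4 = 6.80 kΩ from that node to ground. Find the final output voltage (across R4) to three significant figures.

Stage 2 presents R3+R4 = 9450 Ω as a load on stage 1's tap.
Stage 1's lower leg becomes R2‖(R3+R4) = 7607 Ω, so V_mid = 28.2 × 7607/8077 = 26.56 V.
Stage 2 is itself unloaded: V_out = V_mid × R4/(R3+R4) = 26.56 × 6800/9450 = 19.1 V.

V_out ≈ 19.1 V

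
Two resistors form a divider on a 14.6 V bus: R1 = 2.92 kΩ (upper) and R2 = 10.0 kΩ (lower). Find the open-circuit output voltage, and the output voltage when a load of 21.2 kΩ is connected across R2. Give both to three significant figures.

Unloaded: 11.3 V; loaded: 10.2 V

Open-circuit: V = 14.6 × 10.0/(2.92 + 10.0) = 11.3 V.
With the load, R2 becomes R2‖R_L = 6.795 kΩ, so V = 14.6 × 6.795/9.715 = 10.2 V.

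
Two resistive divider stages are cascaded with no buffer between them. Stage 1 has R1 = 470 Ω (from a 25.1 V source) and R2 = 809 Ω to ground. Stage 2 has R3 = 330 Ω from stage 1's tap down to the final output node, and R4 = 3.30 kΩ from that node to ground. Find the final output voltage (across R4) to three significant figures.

V_out ≈ 13.3 V

Stage 2 presents R3+R4 = 3630 Ω as a load on stage 1's tap.
Stage 1's lower leg becomes R2‖(R3+R4) = 661.6 Ω, so V_mid = 25.1 × 661.6/1132 = 14.67 V.
Stage 2 is itself unloaded: V_out = V_mid × R4/(R3+R4) = 14.67 × 3300/3630 = 13.3 V.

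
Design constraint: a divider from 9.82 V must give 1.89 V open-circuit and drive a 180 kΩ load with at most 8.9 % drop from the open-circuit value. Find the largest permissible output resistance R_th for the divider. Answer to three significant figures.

Loading drop = R_th/(R_th + R_L) ≤ 0.0890, so R_th ≤ R_L · ε/(1−ε) = 180 kΩ × 0.0890/0.9110 = 17.6 kΩ.

R_th ≤ 17.6 kΩ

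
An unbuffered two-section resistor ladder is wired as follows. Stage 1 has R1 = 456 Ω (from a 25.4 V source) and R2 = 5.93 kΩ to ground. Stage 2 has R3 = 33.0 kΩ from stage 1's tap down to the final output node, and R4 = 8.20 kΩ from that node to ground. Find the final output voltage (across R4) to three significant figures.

V_out ≈ 4.65 V

Stage 2 presents R3+R4 = 41200 Ω as a load on stage 1's tap.
Stage 1's lower leg becomes R2‖(R3+R4) = 5184 Ω, so V_mid = 25.4 × 5184/5640 = 23.35 V.
Stage 2 is itself unloaded: V_out = V_mid × R4/(R3+R4) = 23.35 × 8200/41200 = 4.65 V.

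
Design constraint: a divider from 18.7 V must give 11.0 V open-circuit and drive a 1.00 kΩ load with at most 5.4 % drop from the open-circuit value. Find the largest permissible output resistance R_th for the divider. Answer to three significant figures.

Loading drop = R_th/(R_th + R_L) ≤ 0.0540, so R_th ≤ R_L · ε/(1−ε) = 1.00 kΩ × 0.0540/0.9460 = 57.1 Ω.

R_th ≤ 57.1 Ω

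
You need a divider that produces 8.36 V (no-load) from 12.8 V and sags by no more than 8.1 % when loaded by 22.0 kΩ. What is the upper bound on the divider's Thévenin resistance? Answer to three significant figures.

R_th ≤ 1.94 kΩ

Loading drop = R_th/(R_th + R_L) ≤ 0.0810, so R_th ≤ R_L · ε/(1−ε) = 22.0 kΩ × 0.0810/0.9190 = 1.94 kΩ.
(Any R1, R2 with R2/(R1+R2) = 0.653 and R1‖R2 ≤ 1.94 kΩ will meet the spec.)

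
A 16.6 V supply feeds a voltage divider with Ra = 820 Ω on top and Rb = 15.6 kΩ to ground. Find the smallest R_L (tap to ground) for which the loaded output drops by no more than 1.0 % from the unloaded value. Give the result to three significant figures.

R_L(min) ≈ 77.1 kΩ

Output resistance R_th = Ra‖Rb = (820 × 15600)/16420 = 779.0 Ω.
The fractional drop is R_th/(R_th + R_L); requiring this ≤ 0.0100 gives R_L ≥ R_th(1/0.0100 − 1) = 779.0 × 99.00 = 77.1 kΩ.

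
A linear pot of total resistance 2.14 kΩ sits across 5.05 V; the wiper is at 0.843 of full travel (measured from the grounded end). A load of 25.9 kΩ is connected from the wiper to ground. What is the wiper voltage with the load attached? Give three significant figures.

V ≈ 4.21 V

The wiper splits the pot into (1−α)R = 336.0 Ω above and αR = 1804 Ω below.
Lower section ‖ load = 1687 Ω.
V_wiper = 5.05 × 1687/(336.0 + 1687) = 4.21 V.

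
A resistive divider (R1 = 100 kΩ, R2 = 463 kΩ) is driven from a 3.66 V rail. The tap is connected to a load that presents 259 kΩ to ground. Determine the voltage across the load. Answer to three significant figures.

The load sits in parallel with R2: R2‖R_L = (463 × 259) / (463 + 259) = 166.1 kΩ.
V_out = 3.66 × 166.1 / (100 + 166.1) = 3.66 × 166.1/266.1 = 2.28 V.
(Unloaded it would have been 3.01 V.)

V_out ≈ 2.28 V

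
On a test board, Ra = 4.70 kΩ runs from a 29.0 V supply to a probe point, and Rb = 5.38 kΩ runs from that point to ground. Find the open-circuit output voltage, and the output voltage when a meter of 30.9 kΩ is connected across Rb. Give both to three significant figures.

Unloaded: 15.5 V; loaded: 14.3 V

Open-circuit: V = 29.0 × 5.38/(4.70 + 5.38) = 15.5 V.
With the load, Rb becomes Rb‖R_L = 4.582 kΩ, so V = 29.0 × 4.582/9.282 = 14.3 V.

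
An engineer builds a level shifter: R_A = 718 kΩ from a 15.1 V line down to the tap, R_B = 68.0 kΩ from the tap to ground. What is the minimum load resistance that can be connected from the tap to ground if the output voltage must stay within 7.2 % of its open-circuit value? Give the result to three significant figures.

Output resistance R_th = R_A‖R_B = (718 × 68.0)/786.0 = 62.12 kΩ.
The fractional drop is R_th/(R_th + R_L); requiring this ≤ 0.0720 gives R_L ≥ R_th(1/0.0720 − 1) = 62.12 × 12.89 = 801 kΩ.

R_L(min) ≈ 801 kΩ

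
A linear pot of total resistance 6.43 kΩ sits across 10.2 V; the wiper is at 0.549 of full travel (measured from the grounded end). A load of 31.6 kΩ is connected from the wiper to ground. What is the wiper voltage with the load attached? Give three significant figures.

V ≈ 5.33 V

The wiper splits the pot into (1−α)R = 2.900 kΩ above and αR = 3.530 kΩ below.
Lower section ‖ load = 3.175 kΩ.
V_wiper = 10.2 × 3.175/(2.900 + 3.175) = 5.33 V.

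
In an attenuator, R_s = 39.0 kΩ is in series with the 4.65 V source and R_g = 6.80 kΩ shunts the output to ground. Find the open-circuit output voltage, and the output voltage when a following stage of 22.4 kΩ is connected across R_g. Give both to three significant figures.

Unloaded: 0.690 V; loaded: 0.549 V

Open-circuit: V = 4.65 × 6.80/(39.0 + 6.80) = 0.690 V.
With the load, R_g becomes R_g‖R_L = 5.216 kΩ, so V = 4.65 × 5.216/44.22 = 0.549 V.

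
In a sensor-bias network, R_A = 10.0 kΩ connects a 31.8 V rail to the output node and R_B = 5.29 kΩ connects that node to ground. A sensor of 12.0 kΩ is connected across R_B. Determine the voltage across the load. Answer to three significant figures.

The load sits in parallel with R_B: R_B‖R_L = (5.29 × 12.0) / (5.29 + 12.0) = 3.671 kΩ.
V_out = 31.8 × 3.671 / (10.0 + 3.671) = 31.8 × 3.671/13.67 = 8.54 V.

V_out ≈ 8.54 V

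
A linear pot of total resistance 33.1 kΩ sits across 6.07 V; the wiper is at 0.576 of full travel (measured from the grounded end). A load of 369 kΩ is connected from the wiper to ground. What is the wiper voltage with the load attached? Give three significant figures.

V ≈ 3.42 V

The wiper splits the pot into (1−α)R = 14.03 kΩ above and αR = 19.07 kΩ below.
Lower section ‖ load = 18.13 kΩ.
V_wiper = 6.07 × 18.13/(14.03 + 18.13) = 3.42 V.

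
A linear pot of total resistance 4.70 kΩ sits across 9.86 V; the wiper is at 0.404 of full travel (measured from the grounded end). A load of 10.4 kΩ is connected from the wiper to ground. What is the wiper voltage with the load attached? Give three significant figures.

The wiper splits the pot into (1−α)R = 2.801 kΩ above and αR = 1.899 kΩ below.
Lower section ‖ load = 1.606 kΩ.
V_wiper = 9.86 × 1.606/(2.801 + 1.606) = 3.59 V.

V ≈ 3.59 V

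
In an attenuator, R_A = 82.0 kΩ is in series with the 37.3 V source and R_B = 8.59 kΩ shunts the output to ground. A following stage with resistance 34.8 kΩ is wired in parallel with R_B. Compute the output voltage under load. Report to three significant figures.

The load sits in parallel with R_B: R_B‖R_L = (8.59 × 34.8) / (8.59 + 34.8) = 6.889 kΩ.
V_out = 37.3 × 6.889 / (82.0 + 6.889) = 37.3 × 6.889/88.89 = 2.89 V.

V_out ≈ 2.89 V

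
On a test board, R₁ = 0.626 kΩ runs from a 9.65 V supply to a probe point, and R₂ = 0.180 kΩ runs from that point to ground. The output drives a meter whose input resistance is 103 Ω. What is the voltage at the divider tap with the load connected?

V_out ≈ 0.914 V

The load sits in parallel with R₂: R₂‖R_L = (180 × 103) / (180 + 103) = 65.51 Ω.
V_out = 9.65 × 65.51 / (626 + 65.51) = 9.65 × 65.51/691.5 = 0.914 V.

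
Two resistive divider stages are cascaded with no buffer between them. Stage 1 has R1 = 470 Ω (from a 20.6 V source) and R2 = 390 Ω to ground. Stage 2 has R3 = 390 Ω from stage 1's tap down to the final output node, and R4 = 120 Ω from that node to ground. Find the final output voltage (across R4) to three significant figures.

Stage 2 presents R3+R4 = 510.0 Ω as a load on stage 1's tap.
Stage 1's lower leg becomes R2‖(R3+R4) = 221.0 Ω, so V_mid = 20.6 × 221.0/691.0 = 6.588 V.
Stage 2 is itself unloaded: V_out = V_mid × R4/(R3+R4) = 6.588 × 120/510.0 = 1.55 V.

V_out ≈ 1.55 V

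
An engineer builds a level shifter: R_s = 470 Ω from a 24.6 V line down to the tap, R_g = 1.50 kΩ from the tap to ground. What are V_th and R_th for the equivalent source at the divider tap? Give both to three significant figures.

V_th is the open-circuit tap voltage: 24.6 × 1500/(470 + 1500) = 18.7 V.
With the supply zeroed, R_s and R_g appear in parallel from the tap: R_th = R_s‖R_g = (470 × 1500)/1970 = 358 Ω.

V_th = 18.7 V, R_th = 358 Ω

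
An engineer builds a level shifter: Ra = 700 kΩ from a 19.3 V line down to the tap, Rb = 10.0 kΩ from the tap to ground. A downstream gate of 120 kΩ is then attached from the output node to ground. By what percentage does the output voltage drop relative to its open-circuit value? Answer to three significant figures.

7.59 %

The divider's output (Thévenin) resistance is Ra‖Rb = 9.859 kΩ.
Fractional drop under load = R_th/(R_th + R_L) = 9.859 / (9.859 + 120) = 0.07592.
So the output falls by 7.59 %.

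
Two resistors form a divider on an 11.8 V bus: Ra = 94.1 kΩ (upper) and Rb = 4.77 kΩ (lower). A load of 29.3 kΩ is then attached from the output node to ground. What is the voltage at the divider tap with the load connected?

The load sits in parallel with Rb: Rb‖R_L = (4.77 × 29.3) / (4.77 + 29.3) = 4.102 kΩ.
V_out = 11.8 × 4.102 / (94.1 + 4.102) = 11.8 × 4.102/98.20 = 0.493 V.

V_out ≈ 0.493 V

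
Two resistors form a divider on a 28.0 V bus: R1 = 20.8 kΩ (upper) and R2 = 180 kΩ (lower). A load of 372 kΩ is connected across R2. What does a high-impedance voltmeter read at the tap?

The load sits in parallel with R2: R2‖R_L = (180 × 372) / (180 + 372) = 121.3 kΩ.
V_out = 28.0 × 121.3 / (20.8 + 121.3) = 28.0 × 121.3/142.1 = 23.9 V.
(Unloaded it would have been 25.1 V.)

V_out ≈ 23.9 V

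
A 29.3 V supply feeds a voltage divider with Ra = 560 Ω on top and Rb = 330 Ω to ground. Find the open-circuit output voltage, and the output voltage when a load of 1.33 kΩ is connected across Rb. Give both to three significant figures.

Unloaded: 10.9 V; loaded: 9.40 V

Open-circuit: V = 29.3 × 330/(560 + 330) = 10.9 V.
With the load, Rb becomes Rb‖R_L = 264.4 Ω, so V = 29.3 × 264.4/824.4 = 9.40 V.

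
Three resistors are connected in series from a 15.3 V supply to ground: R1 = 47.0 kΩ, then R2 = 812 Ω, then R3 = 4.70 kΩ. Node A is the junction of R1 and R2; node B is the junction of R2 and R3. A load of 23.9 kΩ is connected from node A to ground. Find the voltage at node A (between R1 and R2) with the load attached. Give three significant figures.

V ≈ 1.33 V

Below node A the series string R2+R3 = 5512 Ω sits in parallel with the 23900 Ω load: 4479 Ω.
V_A = 15.3 × 4479/(47000 + 4479) = 1.33 V.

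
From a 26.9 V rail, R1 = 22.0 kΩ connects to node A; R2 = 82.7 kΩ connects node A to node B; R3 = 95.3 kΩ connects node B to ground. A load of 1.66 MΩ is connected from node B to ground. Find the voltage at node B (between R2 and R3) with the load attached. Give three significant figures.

V ≈ 12.4 V

At node B, R3 is in parallel with the load: R3‖R_L = 90.13 kΩ.
Below node A the resistance is R2 + (R3‖R_L) = 172.8 kΩ, so V_A = 26.9 × 172.8/194.8 = 23.86 V.
Then V_B = V_A × (R3‖R_L)/(R2 + R3‖R_L) = 23.86 × 90.13/172.8 = 12.4 V.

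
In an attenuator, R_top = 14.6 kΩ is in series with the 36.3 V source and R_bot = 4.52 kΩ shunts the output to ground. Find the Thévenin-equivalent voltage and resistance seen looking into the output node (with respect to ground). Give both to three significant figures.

V_th = 8.58 V, R_th = 3.45 kΩ

V_th is the open-circuit tap voltage: 36.3 × 4.52/(14.6 + 4.52) = 8.58 V.
With the supply zeroed, R_top and R_bot appear in parallel from the tap: R_th = R_top‖R_bot = (14.6 × 4.52)/19.12 = 3.45 kΩ.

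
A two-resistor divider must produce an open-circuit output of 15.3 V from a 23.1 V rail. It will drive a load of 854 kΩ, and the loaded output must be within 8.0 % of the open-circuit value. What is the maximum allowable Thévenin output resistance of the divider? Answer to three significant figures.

R_th ≤ 74.3 kΩ

Loading drop = R_th/(R_th + R_L) ≤ 0.0800, so R_th ≤ R_L · ε/(1−ε) = 854 kΩ × 0.0800/0.9200 = 74.3 kΩ.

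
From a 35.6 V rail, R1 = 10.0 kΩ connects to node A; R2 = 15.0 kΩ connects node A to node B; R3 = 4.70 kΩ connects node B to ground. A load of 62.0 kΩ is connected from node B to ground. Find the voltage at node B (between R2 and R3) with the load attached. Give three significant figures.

V ≈ 5.30 V

At node B, R3 is in parallel with the load: R3‖R_L = 4.369 kΩ.
Below node A the resistance is R2 + (R3‖R_L) = 19.37 kΩ, so V_A = 35.6 × 19.37/29.37 = 23.48 V.
Then V_B = V_A × (R3‖R_L)/(R2 + R3‖R_L) = 23.48 × 4.369/19.37 = 5.30 V.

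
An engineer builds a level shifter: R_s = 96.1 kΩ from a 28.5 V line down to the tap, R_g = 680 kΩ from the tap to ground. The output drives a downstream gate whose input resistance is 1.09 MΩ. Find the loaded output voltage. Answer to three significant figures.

V_out ≈ 23.2 V

The load sits in parallel with R_g: R_g‖R_L = (680 × 1090) / (680 + 1090) = 418.8 kΩ.
V_out = 28.5 × 418.8 / (96.1 + 418.8) = 28.5 × 418.8/514.9 = 23.2 V.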